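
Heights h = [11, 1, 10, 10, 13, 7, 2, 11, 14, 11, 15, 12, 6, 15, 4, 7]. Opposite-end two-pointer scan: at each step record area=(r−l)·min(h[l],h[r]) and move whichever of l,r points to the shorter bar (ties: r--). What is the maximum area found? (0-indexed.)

[0,15] min(11,7)*15=105 best=105 * → r--
[0,14] min(11,4)*14=56 best=105 → r--
[0,13] min(11,15)*13=143 best=143 * → l++
[1,13] min(1,15)*12=12 best=143 → l++
[2,13] min(10,15)*11=110 best=143 → l++
[3,13] min(10,15)*10=100 best=143 → l++
[4,13] min(13,15)*9=117 best=143 → l++
[5,13] min(7,15)*8=56 best=143 → l++
[6,13] min(2,15)*7=14 best=143 → l++
[7,13] min(11,15)*6=66 best=143 → l++
[8,13] min(14,15)*5=70 best=143 → l++
[9,13] min(11,15)*4=44 best=143 → l++
[10,13] min(15,15)*3=45 best=143 → r--
[10,12] min(15,6)*2=12 best=143 → r--
[10,11] min(15,12)*1=12 best=143 → r--

max area = 143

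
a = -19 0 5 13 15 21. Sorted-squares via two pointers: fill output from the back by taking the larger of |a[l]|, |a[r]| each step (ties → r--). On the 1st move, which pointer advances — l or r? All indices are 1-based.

l=1 r=6: |-19|<=|21| out[6]=441, r--

r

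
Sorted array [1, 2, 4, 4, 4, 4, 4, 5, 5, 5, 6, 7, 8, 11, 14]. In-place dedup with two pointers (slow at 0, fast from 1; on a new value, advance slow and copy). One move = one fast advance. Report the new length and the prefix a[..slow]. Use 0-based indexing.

length 9; prefix = [1, 2, 4, 5, 6, 7, 8, 11, 14]

slow=0 fast=1: a[fast]=2≠a[slow]=1 write a[1]=2, slow++,fast++
slow=1 fast=2: a[fast]=4≠a[slow]=2 write a[2]=4, slow++,fast++
slow=2 fast=3: a[fast]=4=a[slow] dup, fast++
slow=2 fast=4: a[fast]=4=a[slow] dup, fast++
slow=2 fast=5: a[fast]=4=a[slow] dup, fast++
slow=2 fast=6: a[fast]=4=a[slow] dup, fast++
slow=2 fast=7: a[fast]=5≠a[slow]=4 write a[3]=5, slow++,fast++
slow=3 fast=8: a[fast]=5=a[slow] dup, fast++
slow=3 fast=9: a[fast]=5=a[slow] dup, fast++
slow=3 fast=10: a[fast]=6≠a[slow]=5 write a[4]=6, slow++,fast++
slow=4 fast=11: a[fast]=7≠a[slow]=6 write a[5]=7, slow++,fast++
slow=5 fast=12: a[fast]=8≠a[slow]=7 write a[6]=8, slow++,fast++
slow=6 fast=13: a[fast]=11≠a[slow]=8 write a[7]=11, slow++,fast++
slow=7 fast=14: a[fast]=14≠a[slow]=11 write a[8]=14, slow++,fast++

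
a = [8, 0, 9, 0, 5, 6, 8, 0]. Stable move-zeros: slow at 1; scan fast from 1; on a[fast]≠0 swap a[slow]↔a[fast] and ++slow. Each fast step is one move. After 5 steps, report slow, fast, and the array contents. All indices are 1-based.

(s=1,f=1) a[fast]=8≠0 swap→a[1]=8 → slow++,fast++
(s=2,f=2) a[fast]=0 → fast++
(s=2,f=3) a[fast]=9≠0 swap→a[2]=9 → slow++,fast++
(s=3,f=4) a[fast]=0 → fast++
(s=3,f=5) a[fast]=5≠0 swap→a[3]=5 → slow++,fast++

slow=4, fast=6, a=[8, 9, 5, 0, 0, 6, 8, 0]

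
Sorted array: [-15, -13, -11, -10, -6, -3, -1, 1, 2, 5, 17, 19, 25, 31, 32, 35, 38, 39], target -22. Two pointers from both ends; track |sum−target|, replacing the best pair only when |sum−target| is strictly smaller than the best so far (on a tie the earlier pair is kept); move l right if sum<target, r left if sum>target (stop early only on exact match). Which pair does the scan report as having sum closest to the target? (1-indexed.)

[1,18] -15+39=24 d=46 * → r--
[1,17] -15+38=23 d=45 * → r--
[1,16] -15+35=20 d=42 * → r--
[1,15] -15+32=17 d=39 * → r--
[1,14] -15+31=16 d=38 * → r--
[1,13] -15+25=10 d=32 * → r--
[1,12] -15+19=4 d=26 * → r--
[1,11] -15+17=2 d=24 * → r--
[1,10] -15+5=-10 d=12 * → r--
[1,9] -15+2=-13 d=9 * → r--
[1,8] -15+1=-14 d=8 * → r--
[1,7] -15+-1=-16 d=6 * → r--
[1,6] -15+-3=-18 d=4 * → r--
[1,5] -15+-6=-21 d=1 * → r--
[1,4] -15+-10=-25 d=3 → l++
[2,4] -13+-10=-23 d=1 → l++
[3,4] -11+-10=-21 d=1 → r--

pair (-15, -6) with sum -21 (|Δ|=1)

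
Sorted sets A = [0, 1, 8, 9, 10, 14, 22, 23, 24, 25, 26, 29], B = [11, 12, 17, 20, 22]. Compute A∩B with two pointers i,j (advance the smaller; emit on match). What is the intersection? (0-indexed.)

intersection = [22]

[i=0,j=0] 0<11 → i++
[i=1,j=0] 1<11 → i++
[i=2,j=0] 8<11 → i++
[i=3,j=0] 9<11 → i++
[i=4,j=0] 10<11 → i++
[i=5,j=0] 14>11 → j++
[i=5,j=1] 14>12 → j++
[i=5,j=2] 14<17 → i++
[i=6,j=2] 22>17 → j++
[i=6,j=3] 22>20 → j++
[i=6,j=4] 22==22 emit → i++,j++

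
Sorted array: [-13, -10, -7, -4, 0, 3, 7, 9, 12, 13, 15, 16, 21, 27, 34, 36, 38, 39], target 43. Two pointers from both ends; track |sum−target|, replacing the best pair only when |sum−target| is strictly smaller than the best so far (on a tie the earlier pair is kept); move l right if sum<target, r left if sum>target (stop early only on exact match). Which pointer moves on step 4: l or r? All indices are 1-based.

l

l=1 r=18: -13+39=26 d=17 *, l++
l=2 r=18: -10+39=29 d=14 *, l++
l=3 r=18: -7+39=32 d=11 *, l++
l=4 r=18: -4+39=35 d=8 *, l++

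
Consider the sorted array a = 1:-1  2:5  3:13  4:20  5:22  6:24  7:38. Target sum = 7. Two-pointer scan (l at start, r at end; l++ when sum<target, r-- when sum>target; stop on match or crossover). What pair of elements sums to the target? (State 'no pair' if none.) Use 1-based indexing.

l=1 r=7: -1+38=37 >7, r--
l=1 r=6: -1+24=23 >7, r--
l=1 r=5: -1+22=21 >7, r--
l=1 r=4: -1+20=19 >7, r--
l=1 r=3: -1+13=12 >7, r--
l=1 r=2: -1+5=4 <7, l++

no pair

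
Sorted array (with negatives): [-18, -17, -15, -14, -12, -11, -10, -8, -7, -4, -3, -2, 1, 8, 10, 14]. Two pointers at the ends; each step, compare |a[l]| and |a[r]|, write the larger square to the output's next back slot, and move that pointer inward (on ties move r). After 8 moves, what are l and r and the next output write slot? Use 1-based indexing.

l=7, r=14, next write slot=8

l=1 r=16: |-18|>|14| out[16]=324, l++
l=2 r=16: |-17|>|14| out[15]=289, l++
l=3 r=16: |-15|>|14| out[14]=225, l++
l=4 r=16: |-14|<=|14| out[13]=196, r--
l=4 r=15: |-14|>|10| out[12]=196, l++
l=5 r=15: |-12|>|10| out[11]=144, l++
l=6 r=15: |-11|>|10| out[10]=121, l++
l=7 r=15: |-10|<=|10| out[9]=100, r--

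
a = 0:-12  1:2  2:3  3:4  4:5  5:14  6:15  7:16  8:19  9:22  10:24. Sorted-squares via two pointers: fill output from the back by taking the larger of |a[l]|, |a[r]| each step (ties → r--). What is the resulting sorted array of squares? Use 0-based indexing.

l=0 r=10: |-12|<=|24| out[10]=576, r--
l=0 r=9: |-12|<=|22| out[9]=484, r--
l=0 r=8: |-12|<=|19| out[8]=361, r--
l=0 r=7: |-12|<=|16| out[7]=256, r--
l=0 r=6: |-12|<=|15| out[6]=225, r--
l=0 r=5: |-12|<=|14| out[5]=196, r--
l=0 r=4: |-12|>|5| out[4]=144, l++
l=1 r=4: |2|<=|5| out[3]=25, r--
l=1 r=3: |2|<=|4| out[2]=16, r--
l=1 r=2: |2|<=|3| out[1]=9, r--
l=1 r=1: |2|<=|2| out[0]=4, r--

[4, 9, 16, 25, 144, 196, 225, 256, 361, 484, 576]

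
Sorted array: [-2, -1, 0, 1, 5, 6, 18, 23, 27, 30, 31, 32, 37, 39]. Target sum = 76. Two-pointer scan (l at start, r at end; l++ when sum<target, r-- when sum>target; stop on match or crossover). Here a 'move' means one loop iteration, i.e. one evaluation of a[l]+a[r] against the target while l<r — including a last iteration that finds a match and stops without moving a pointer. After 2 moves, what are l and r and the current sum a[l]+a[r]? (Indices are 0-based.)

l=2, r=13, sum=39

[0,13] -2+39=37 <76 → l++
[1,13] -1+39=38 <76 → l++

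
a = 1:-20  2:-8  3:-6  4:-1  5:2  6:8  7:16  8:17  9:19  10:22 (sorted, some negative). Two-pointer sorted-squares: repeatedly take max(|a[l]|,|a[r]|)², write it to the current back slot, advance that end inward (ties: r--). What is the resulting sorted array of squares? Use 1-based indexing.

l=1 r=10: |-20|<=|22| out[10]=484, r--
l=1 r=9: |-20|>|19| out[9]=400, l++
l=2 r=9: |-8|<=|19| out[8]=361, r--
l=2 r=8: |-8|<=|17| out[7]=289, r--
l=2 r=7: |-8|<=|16| out[6]=256, r--
l=2 r=6: |-8|<=|8| out[5]=64, r--
l=2 r=5: |-8|>|2| out[4]=64, l++
l=3 r=5: |-6|>|2| out[3]=36, l++
l=4 r=5: |-1|<=|2| out[2]=4, r--
l=4 r=4: |-1|<=|-1| out[1]=1, r--

[1, 4, 36, 64, 64, 256, 289, 361, 400, 484]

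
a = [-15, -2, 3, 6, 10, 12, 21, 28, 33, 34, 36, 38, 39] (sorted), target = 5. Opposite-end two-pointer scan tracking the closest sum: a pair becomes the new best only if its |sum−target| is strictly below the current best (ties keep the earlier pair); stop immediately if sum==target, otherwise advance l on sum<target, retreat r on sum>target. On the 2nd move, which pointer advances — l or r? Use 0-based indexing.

r

l=0 r=12: -15+39=24 d=19 *, r--
l=0 r=11: -15+38=23 d=18 *, r--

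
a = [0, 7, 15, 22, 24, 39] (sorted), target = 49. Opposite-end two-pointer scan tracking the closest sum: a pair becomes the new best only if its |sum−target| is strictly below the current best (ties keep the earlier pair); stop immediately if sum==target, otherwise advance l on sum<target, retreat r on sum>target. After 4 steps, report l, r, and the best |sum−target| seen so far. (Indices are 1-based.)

l=4, r=5, best |Δ|=3

l=1 r=6: 0+39=39 d=10 *, l++
l=2 r=6: 7+39=46 d=3 *, l++
l=3 r=6: 15+39=54 d=5, r--
l=3 r=5: 15+24=39 d=10, l++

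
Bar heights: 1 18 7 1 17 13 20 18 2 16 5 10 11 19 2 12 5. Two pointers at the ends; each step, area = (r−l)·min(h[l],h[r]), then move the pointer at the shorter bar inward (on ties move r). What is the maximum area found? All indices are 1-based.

[1,17] min(1,5)*16=16 best=16 * → l++
[2,17] min(18,5)*15=75 best=75 * → r--
[2,16] min(18,12)*14=168 best=168 * → r--
[2,15] min(18,2)*13=26 best=168 → r--
[2,14] min(18,19)*12=216 best=216 * → l++
[3,14] min(7,19)*11=77 best=216 → l++
[4,14] min(1,19)*10=10 best=216 → l++
[5,14] min(17,19)*9=153 best=216 → l++
[6,14] min(13,19)*8=104 best=216 → l++
[7,14] min(20,19)*7=133 best=216 → r--
[7,13] min(20,11)*6=66 best=216 → r--
[7,12] min(20,10)*5=50 best=216 → r--
[7,11] min(20,5)*4=20 best=216 → r--
[7,10] min(20,16)*3=48 best=216 → r--
[7,9] min(20,2)*2=4 best=216 → r--
[7,8] min(20,18)*1=18 best=216 → r--

max area = 216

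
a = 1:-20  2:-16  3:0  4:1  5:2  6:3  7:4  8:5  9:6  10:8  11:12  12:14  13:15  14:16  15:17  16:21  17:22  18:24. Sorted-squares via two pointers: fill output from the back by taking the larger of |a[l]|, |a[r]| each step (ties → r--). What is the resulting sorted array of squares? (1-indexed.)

[0, 1, 4, 9, 16, 25, 36, 64, 144, 196, 225, 256, 256, 289, 400, 441, 484, 576]

[1,18] |-20|<=|24| out[18]=576 → r--
[1,17] |-20|<=|22| out[17]=484 → r--
[1,16] |-20|<=|21| out[16]=441 → r--
[1,15] |-20|>|17| out[15]=400 → l++
[2,15] |-16|<=|17| out[14]=289 → r--
[2,14] |-16|<=|16| out[13]=256 → r--
[2,13] |-16|>|15| out[12]=256 → l++
[3,13] |0|<=|15| out[11]=225 → r--
[3,12] |0|<=|14| out[10]=196 → r--
[3,11] |0|<=|12| out[9]=144 → r--
[3,10] |0|<=|8| out[8]=64 → r--
[3,9] |0|<=|6| out[7]=36 → r--
[3,8] |0|<=|5| out[6]=25 → r--
[3,7] |0|<=|4| out[5]=16 → r--
[3,6] |0|<=|3| out[4]=9 → r--
[3,5] |0|<=|2| out[3]=4 → r--
[3,4] |0|<=|1| out[2]=1 → r--
[3,3] |0|<=|0| out[1]=0 → r--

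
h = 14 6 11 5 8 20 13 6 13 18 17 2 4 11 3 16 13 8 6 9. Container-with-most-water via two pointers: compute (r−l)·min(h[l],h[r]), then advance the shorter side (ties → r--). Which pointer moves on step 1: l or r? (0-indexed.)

[0,19] min(14,9)*19=171 best=171 * → r--

r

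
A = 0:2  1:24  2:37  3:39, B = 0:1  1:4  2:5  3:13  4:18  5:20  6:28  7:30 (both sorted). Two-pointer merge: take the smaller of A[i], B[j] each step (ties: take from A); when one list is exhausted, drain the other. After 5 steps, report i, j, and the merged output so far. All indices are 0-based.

i=0 j=0: A[i]=2>B[j]=1 take 1, j++
i=0 j=1: A[i]=2<=B[j]=4 take 2, i++
i=1 j=1: A[i]=24>B[j]=4 take 4, j++
i=1 j=2: A[i]=24>B[j]=5 take 5, j++
i=1 j=3: A[i]=24>B[j]=13 take 13, j++

i=1, j=4, merged so far=[1, 2, 4, 5, 13]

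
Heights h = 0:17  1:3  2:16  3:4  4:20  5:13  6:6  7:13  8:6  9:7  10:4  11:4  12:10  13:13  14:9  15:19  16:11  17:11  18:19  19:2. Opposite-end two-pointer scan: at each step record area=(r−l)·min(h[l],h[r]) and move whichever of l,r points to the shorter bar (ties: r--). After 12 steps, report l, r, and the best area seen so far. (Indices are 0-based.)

l=0 r=19: min(17,2)*19=38 best=38 *, r--
l=0 r=18: min(17,19)*18=306 best=306 *, l++
l=1 r=18: min(3,19)*17=51 best=306, l++
l=2 r=18: min(16,19)*16=256 best=306, l++
l=3 r=18: min(4,19)*15=60 best=306, l++
l=4 r=18: min(20,19)*14=266 best=306, r--
l=4 r=17: min(20,11)*13=143 best=306, r--
l=4 r=16: min(20,11)*12=132 best=306, r--
l=4 r=15: min(20,19)*11=209 best=306, r--
l=4 r=14: min(20,9)*10=90 best=306, r--
l=4 r=13: min(20,13)*9=117 best=306, r--
l=4 r=12: min(20,10)*8=80 best=306, r--

l=4, r=11, best area=306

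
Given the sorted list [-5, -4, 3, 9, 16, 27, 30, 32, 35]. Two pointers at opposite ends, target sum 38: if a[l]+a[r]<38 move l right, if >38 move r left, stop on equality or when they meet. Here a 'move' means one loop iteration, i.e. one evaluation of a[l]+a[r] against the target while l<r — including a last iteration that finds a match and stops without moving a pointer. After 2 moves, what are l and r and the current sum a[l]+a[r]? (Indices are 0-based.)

[0,8] -5+35=30 <38 → l++
[1,8] -4+35=31 <38 → l++

l=2, r=8, sum=38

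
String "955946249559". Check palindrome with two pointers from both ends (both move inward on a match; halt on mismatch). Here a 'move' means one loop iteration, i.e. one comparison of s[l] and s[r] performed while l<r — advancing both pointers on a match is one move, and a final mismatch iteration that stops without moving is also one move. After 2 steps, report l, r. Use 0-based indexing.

l=2, r=9

[0,11] '9'=='9' → l++,r--
[1,10] '5'=='5' → l++,r--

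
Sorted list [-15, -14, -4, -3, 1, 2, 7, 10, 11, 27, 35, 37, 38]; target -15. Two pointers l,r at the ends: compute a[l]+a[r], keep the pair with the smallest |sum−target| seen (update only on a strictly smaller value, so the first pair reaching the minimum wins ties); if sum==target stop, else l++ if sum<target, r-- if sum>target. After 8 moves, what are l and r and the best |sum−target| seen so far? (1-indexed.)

l=1, r=5, best |Δ|=2

l=1 r=13: -15+38=23 d=38 *, r--
l=1 r=12: -15+37=22 d=37 *, r--
l=1 r=11: -15+35=20 d=35 *, r--
l=1 r=10: -15+27=12 d=27 *, r--
l=1 r=9: -15+11=-4 d=11 *, r--
l=1 r=8: -15+10=-5 d=10 *, r--
l=1 r=7: -15+7=-8 d=7 *, r--
l=1 r=6: -15+2=-13 d=2 *, r--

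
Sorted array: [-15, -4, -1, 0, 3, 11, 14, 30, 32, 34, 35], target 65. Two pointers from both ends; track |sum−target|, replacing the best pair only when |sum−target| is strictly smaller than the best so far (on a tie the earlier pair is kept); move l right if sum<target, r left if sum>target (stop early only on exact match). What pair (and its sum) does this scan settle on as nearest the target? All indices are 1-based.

pair (30, 35) with sum 65 (|Δ|=0)

[1,11] -15+35=20 d=45 * → l++
[2,11] -4+35=31 d=34 * → l++
[3,11] -1+35=34 d=31 * → l++
[4,11] 0+35=35 d=30 * → l++
[5,11] 3+35=38 d=27 * → l++
[6,11] 11+35=46 d=19 * → l++
[7,11] 14+35=49 d=16 * → l++
[8,11] 30+35=65 d=0 * → stop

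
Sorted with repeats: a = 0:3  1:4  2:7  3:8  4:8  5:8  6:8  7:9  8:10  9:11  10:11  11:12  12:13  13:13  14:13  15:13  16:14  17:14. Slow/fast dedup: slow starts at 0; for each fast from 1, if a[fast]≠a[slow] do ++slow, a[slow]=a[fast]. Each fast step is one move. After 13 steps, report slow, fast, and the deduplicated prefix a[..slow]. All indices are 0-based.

slow=0 fast=1: a[fast]=4≠a[slow]=3 write a[1]=4, slow++,fast++
slow=1 fast=2: a[fast]=7≠a[slow]=4 write a[2]=7, slow++,fast++
slow=2 fast=3: a[fast]=8≠a[slow]=7 write a[3]=8, slow++,fast++
slow=3 fast=4: a[fast]=8=a[slow] dup, fast++
slow=3 fast=5: a[fast]=8=a[slow] dup, fast++
slow=3 fast=6: a[fast]=8=a[slow] dup, fast++
slow=3 fast=7: a[fast]=9≠a[slow]=8 write a[4]=9, slow++,fast++
slow=4 fast=8: a[fast]=10≠a[slow]=9 write a[5]=10, slow++,fast++
slow=5 fast=9: a[fast]=11≠a[slow]=10 write a[6]=11, slow++,fast++
slow=6 fast=10: a[fast]=11=a[slow] dup, fast++
slow=6 fast=11: a[fast]=12≠a[slow]=11 write a[7]=12, slow++,fast++
slow=7 fast=12: a[fast]=13≠a[slow]=12 write a[8]=13, slow++,fast++
slow=8 fast=13: a[fast]=13=a[slow] dup, fast++

slow=8, fast=14, prefix=[3, 4, 7, 8, 9, 10, 11, 12, 13]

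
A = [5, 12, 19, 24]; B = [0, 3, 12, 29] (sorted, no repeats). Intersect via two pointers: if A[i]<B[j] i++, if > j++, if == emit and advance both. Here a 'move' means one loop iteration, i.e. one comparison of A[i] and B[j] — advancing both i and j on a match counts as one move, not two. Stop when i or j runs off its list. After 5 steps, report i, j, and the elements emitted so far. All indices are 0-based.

i=3, j=3, emitted=[12]

[i=0,j=0] 5>0 → j++
[i=0,j=1] 5>3 → j++
[i=0,j=2] 5<12 → i++
[i=1,j=2] 12==12 emit → i++,j++
[i=2,j=3] 19<29 → i++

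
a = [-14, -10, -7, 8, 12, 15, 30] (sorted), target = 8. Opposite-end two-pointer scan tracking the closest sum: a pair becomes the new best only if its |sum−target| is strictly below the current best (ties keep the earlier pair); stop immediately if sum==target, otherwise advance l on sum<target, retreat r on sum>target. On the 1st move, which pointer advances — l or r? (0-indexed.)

l=0 r=6: -14+30=16 d=8 *, r--

r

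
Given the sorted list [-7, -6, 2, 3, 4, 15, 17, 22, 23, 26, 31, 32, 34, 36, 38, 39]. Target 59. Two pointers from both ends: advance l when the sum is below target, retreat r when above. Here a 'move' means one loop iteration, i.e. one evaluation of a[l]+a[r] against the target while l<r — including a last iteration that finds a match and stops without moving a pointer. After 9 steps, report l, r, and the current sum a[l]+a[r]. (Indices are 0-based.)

l=7, r=13, sum=58

l=0 r=15: -7+39=32 <59, l++
l=1 r=15: -6+39=33 <59, l++
l=2 r=15: 2+39=41 <59, l++
l=3 r=15: 3+39=42 <59, l++
l=4 r=15: 4+39=43 <59, l++
l=5 r=15: 15+39=54 <59, l++
l=6 r=15: 17+39=56 <59, l++
l=7 r=15: 22+39=61 >59, r--
l=7 r=14: 22+38=60 >59, r--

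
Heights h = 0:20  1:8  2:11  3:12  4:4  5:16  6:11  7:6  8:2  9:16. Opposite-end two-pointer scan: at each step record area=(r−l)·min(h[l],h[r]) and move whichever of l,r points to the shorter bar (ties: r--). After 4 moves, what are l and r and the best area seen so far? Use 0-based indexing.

[0,9] min(20,16)*9=144 best=144 * → r--
[0,8] min(20,2)*8=16 best=144 → r--
[0,7] min(20,6)*7=42 best=144 → r--
[0,6] min(20,11)*6=66 best=144 → r--

l=0, r=5, best area=144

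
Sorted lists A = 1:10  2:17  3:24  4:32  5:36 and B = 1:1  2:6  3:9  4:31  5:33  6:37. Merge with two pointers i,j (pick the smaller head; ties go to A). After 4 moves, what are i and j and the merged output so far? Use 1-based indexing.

[i=1,j=1] A[i]=10>B[j]=1 take 1 → j++
[i=1,j=2] A[i]=10>B[j]=6 take 6 → j++
[i=1,j=3] A[i]=10>B[j]=9 take 9 → j++
[i=1,j=4] A[i]=10<=B[j]=31 take 10 → i++

i=2, j=4, merged so far=[1, 6, 9, 10]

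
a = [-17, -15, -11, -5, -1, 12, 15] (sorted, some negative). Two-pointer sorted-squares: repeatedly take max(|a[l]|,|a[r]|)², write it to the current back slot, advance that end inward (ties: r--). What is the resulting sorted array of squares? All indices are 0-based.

l=0 r=6: |-17|>|15| out[6]=289, l++
l=1 r=6: |-15|<=|15| out[5]=225, r--
l=1 r=5: |-15|>|12| out[4]=225, l++
l=2 r=5: |-11|<=|12| out[3]=144, r--
l=2 r=4: |-11|>|-1| out[2]=121, l++
l=3 r=4: |-5|>|-1| out[1]=25, l++
l=4 r=4: |-1|<=|-1| out[0]=1, r--

[1, 25, 121, 144, 225, 225, 289]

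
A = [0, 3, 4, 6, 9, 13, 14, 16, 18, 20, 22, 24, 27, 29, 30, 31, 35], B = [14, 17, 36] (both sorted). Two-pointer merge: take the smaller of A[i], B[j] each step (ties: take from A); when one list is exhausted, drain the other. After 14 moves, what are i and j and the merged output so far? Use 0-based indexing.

i=12, j=2, merged so far=[0, 3, 4, 6, 9, 13, 14, 14, 16, 17, 18, 20, 22, 24]

i=0 j=0: A[i]=0<=B[j]=14 take 0, i++
i=1 j=0: A[i]=3<=B[j]=14 take 3, i++
i=2 j=0: A[i]=4<=B[j]=14 take 4, i++
i=3 j=0: A[i]=6<=B[j]=14 take 6, i++
i=4 j=0: A[i]=9<=B[j]=14 take 9, i++
i=5 j=0: A[i]=13<=B[j]=14 take 13, i++
i=6 j=0: A[i]=14<=B[j]=14 take 14, i++
i=7 j=0: A[i]=16>B[j]=14 take 14, j++
i=7 j=1: A[i]=16<=B[j]=17 take 16, i++
i=8 j=1: A[i]=18>B[j]=17 take 17, j++
i=8 j=2: A[i]=18<=B[j]=36 take 18, i++
i=9 j=2: A[i]=20<=B[j]=36 take 20, i++
i=10 j=2: A[i]=22<=B[j]=36 take 22, i++
i=11 j=2: A[i]=24<=B[j]=36 take 24, i++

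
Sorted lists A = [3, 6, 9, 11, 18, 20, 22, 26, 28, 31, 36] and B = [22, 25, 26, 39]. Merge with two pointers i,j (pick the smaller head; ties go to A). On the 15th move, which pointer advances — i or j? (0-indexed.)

j

[i=0,j=0] A[i]=3<=B[j]=22 take 3 → i++
[i=1,j=0] A[i]=6<=B[j]=22 take 6 → i++
[i=2,j=0] A[i]=9<=B[j]=22 take 9 → i++
[i=3,j=0] A[i]=11<=B[j]=22 take 11 → i++
[i=4,j=0] A[i]=18<=B[j]=22 take 18 → i++
[i=5,j=0] A[i]=20<=B[j]=22 take 20 → i++
[i=6,j=0] A[i]=22<=B[j]=22 take 22 → i++
[i=7,j=0] A[i]=26>B[j]=22 take 22 → j++
[i=7,j=1] A[i]=26>B[j]=25 take 25 → j++
[i=7,j=2] A[i]=26<=B[j]=26 take 26 → i++
[i=8,j=2] A[i]=28>B[j]=26 take 26 → j++
[i=8,j=3] A[i]=28<=B[j]=39 take 28 → i++
[i=9,j=3] A[i]=31<=B[j]=39 take 31 → i++
[i=10,j=3] A[i]=36<=B[j]=39 take 36 → i++
[i=11,j=3] A done, take B[j]=39 → j++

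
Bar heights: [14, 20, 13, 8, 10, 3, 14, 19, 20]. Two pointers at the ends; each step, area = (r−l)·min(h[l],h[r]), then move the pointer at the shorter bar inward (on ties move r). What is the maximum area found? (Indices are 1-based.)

[1,9] min(14,20)*8=112 best=112 * → l++
[2,9] min(20,20)*7=140 best=140 * → r--
[2,8] min(20,19)*6=114 best=140 → r--
[2,7] min(20,14)*5=70 best=140 → r--
[2,6] min(20,3)*4=12 best=140 → r--
[2,5] min(20,10)*3=30 best=140 → r--
[2,4] min(20,8)*2=16 best=140 → r--
[2,3] min(20,13)*1=13 best=140 → r--

max area = 140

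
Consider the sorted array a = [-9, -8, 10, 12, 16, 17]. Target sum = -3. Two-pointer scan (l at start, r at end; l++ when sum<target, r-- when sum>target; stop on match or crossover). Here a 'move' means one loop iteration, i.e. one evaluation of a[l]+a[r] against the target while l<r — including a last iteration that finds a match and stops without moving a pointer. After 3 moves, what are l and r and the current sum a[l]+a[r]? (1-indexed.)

l=1 r=6: -9+17=8 >-3, r--
l=1 r=5: -9+16=7 >-3, r--
l=1 r=4: -9+12=3 >-3, r--

l=1, r=3, sum=1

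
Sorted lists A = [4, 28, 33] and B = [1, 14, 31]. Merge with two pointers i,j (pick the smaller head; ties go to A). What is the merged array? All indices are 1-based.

[1, 4, 14, 28, 31, 33]

[i=1,j=1] A[i]=4>B[j]=1 take 1 → j++
[i=1,j=2] A[i]=4<=B[j]=14 take 4 → i++
[i=2,j=2] A[i]=28>B[j]=14 take 14 → j++
[i=2,j=3] A[i]=28<=B[j]=31 take 28 → i++
[i=3,j=3] A[i]=33>B[j]=31 take 31 → j++
[i=3,j=4] B done, take A[i]=33 → i++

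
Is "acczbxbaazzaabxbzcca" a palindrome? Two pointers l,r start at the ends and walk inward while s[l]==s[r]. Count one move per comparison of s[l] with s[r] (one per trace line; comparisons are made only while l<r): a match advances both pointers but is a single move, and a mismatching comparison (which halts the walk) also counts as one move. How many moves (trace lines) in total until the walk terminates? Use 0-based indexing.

10 moves

l=0 r=19: 'a'=='a', l++,r--
l=1 r=18: 'c'=='c', l++,r--
l=2 r=17: 'c'=='c', l++,r--
l=3 r=16: 'z'=='z', l++,r--
l=4 r=15: 'b'=='b', l++,r--
l=5 r=14: 'x'=='x', l++,r--
l=6 r=13: 'b'=='b', l++,r--
l=7 r=12: 'a'=='a', l++,r--
l=8 r=11: 'a'=='a', l++,r--
l=9 r=10: 'z'=='z', l++,r--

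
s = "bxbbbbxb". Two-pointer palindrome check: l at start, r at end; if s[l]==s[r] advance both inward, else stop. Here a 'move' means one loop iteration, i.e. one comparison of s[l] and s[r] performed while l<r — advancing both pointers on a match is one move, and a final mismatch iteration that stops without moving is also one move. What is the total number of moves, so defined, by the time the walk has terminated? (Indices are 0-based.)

4 moves

[0,7] 'b'=='b' → l++,r--
[1,6] 'x'=='x' → l++,r--
[2,5] 'b'=='b' → l++,r--
[3,4] 'b'=='b' → l++,r--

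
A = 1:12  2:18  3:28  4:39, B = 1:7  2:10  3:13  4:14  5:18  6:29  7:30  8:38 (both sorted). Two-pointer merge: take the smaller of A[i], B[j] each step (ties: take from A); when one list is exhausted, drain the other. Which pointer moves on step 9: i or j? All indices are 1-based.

j

i=1 j=1: A[i]=12>B[j]=7 take 7, j++
i=1 j=2: A[i]=12>B[j]=10 take 10, j++
i=1 j=3: A[i]=12<=B[j]=13 take 12, i++
i=2 j=3: A[i]=18>B[j]=13 take 13, j++
i=2 j=4: A[i]=18>B[j]=14 take 14, j++
i=2 j=5: A[i]=18<=B[j]=18 take 18, i++
i=3 j=5: A[i]=28>B[j]=18 take 18, j++
i=3 j=6: A[i]=28<=B[j]=29 take 28, i++
i=4 j=6: A[i]=39>B[j]=29 take 29, j++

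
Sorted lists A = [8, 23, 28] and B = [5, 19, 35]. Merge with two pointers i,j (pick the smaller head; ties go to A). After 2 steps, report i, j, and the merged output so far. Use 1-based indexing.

i=2, j=2, merged so far=[5, 8]

[i=1,j=1] A[i]=8>B[j]=5 take 5 → j++
[i=1,j=2] A[i]=8<=B[j]=19 take 8 → i++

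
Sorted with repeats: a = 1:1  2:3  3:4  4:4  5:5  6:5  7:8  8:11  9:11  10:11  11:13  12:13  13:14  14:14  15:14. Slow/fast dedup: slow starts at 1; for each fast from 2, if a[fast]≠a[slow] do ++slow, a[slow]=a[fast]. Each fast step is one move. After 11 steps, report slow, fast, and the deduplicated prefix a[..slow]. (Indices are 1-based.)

slow=1 fast=2: a[fast]=3≠a[slow]=1 write a[2]=3, slow++,fast++
slow=2 fast=3: a[fast]=4≠a[slow]=3 write a[3]=4, slow++,fast++
slow=3 fast=4: a[fast]=4=a[slow] dup, fast++
slow=3 fast=5: a[fast]=5≠a[slow]=4 write a[4]=5, slow++,fast++
slow=4 fast=6: a[fast]=5=a[slow] dup, fast++
slow=4 fast=7: a[fast]=8≠a[slow]=5 write a[5]=8, slow++,fast++
slow=5 fast=8: a[fast]=11≠a[slow]=8 write a[6]=11, slow++,fast++
slow=6 fast=9: a[fast]=11=a[slow] dup, fast++
slow=6 fast=10: a[fast]=11=a[slow] dup, fast++
slow=6 fast=11: a[fast]=13≠a[slow]=11 write a[7]=13, slow++,fast++
slow=7 fast=12: a[fast]=13=a[slow] dup, fast++

slow=7, fast=13, prefix=[1, 3, 4, 5, 8, 11, 13]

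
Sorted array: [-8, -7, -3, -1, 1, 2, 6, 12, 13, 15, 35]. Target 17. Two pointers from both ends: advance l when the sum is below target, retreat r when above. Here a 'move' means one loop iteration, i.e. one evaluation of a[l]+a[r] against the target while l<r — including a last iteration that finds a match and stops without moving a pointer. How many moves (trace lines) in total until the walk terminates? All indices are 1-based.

[1,11] -8+35=27 >17 → r--
[1,10] -8+15=7 <17 → l++
[2,10] -7+15=8 <17 → l++
[3,10] -3+15=12 <17 → l++
[4,10] -1+15=14 <17 → l++
[5,10] 1+15=16 <17 → l++
[6,10] 2+15=17 → found

7 moves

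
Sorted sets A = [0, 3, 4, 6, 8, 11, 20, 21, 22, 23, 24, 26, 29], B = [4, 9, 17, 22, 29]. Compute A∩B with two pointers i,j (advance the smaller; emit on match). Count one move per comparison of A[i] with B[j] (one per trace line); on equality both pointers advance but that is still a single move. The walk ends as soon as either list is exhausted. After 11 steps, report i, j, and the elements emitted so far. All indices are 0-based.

i=9, j=4, emitted=[4, 22]

[i=0,j=0] 0<4 → i++
[i=1,j=0] 3<4 → i++
[i=2,j=0] 4==4 emit → i++,j++
[i=3,j=1] 6<9 → i++
[i=4,j=1] 8<9 → i++
[i=5,j=1] 11>9 → j++
[i=5,j=2] 11<17 → i++
[i=6,j=2] 20>17 → j++
[i=6,j=3] 20<22 → i++
[i=7,j=3] 21<22 → i++
[i=8,j=3] 22==22 emit → i++,j++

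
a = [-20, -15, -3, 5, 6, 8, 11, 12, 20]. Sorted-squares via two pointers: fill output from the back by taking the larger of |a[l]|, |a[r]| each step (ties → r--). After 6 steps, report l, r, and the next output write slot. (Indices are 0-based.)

l=2, r=4, next write slot=2

[0,8] |-20|<=|20| out[8]=400 → r--
[0,7] |-20|>|12| out[7]=400 → l++
[1,7] |-15|>|12| out[6]=225 → l++
[2,7] |-3|<=|12| out[5]=144 → r--
[2,6] |-3|<=|11| out[4]=121 → r--
[2,5] |-3|<=|8| out[3]=64 → r--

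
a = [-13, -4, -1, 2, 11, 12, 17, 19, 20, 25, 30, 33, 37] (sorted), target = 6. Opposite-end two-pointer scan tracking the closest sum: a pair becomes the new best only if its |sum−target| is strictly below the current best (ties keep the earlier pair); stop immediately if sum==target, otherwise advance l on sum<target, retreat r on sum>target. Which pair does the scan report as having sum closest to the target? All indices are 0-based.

pair (-13, 19) with sum 6 (|Δ|=0)

[0,12] -13+37=24 d=18 * → r--
[0,11] -13+33=20 d=14 * → r--
[0,10] -13+30=17 d=11 * → r--
[0,9] -13+25=12 d=6 * → r--
[0,8] -13+20=7 d=1 * → r--
[0,7] -13+19=6 d=0 * → stop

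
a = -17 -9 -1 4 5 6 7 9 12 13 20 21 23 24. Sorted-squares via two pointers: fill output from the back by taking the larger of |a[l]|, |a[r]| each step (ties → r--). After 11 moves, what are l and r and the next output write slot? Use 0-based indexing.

[0,13] |-17|<=|24| out[13]=576 → r--
[0,12] |-17|<=|23| out[12]=529 → r--
[0,11] |-17|<=|21| out[11]=441 → r--
[0,10] |-17|<=|20| out[10]=400 → r--
[0,9] |-17|>|13| out[9]=289 → l++
[1,9] |-9|<=|13| out[8]=169 → r--
[1,8] |-9|<=|12| out[7]=144 → r--
[1,7] |-9|<=|9| out[6]=81 → r--
[1,6] |-9|>|7| out[5]=81 → l++
[2,6] |-1|<=|7| out[4]=49 → r--
[2,5] |-1|<=|6| out[3]=36 → r--

l=2, r=4, next write slot=2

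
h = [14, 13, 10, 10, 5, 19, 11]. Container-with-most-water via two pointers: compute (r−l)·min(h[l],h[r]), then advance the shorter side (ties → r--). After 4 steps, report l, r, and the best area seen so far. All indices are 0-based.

[0,6] min(14,11)*6=66 best=66 * → r--
[0,5] min(14,19)*5=70 best=70 * → l++
[1,5] min(13,19)*4=52 best=70 → l++
[2,5] min(10,19)*3=30 best=70 → l++

l=3, r=5, best area=70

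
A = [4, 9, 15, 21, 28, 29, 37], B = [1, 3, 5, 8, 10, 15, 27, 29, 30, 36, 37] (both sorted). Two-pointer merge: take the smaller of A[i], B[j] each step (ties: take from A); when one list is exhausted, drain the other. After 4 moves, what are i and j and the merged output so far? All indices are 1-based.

[i=1,j=1] A[i]=4>B[j]=1 take 1 → j++
[i=1,j=2] A[i]=4>B[j]=3 take 3 → j++
[i=1,j=3] A[i]=4<=B[j]=5 take 4 → i++
[i=2,j=3] A[i]=9>B[j]=5 take 5 → j++

i=2, j=4, merged so far=[1, 3, 4, 5]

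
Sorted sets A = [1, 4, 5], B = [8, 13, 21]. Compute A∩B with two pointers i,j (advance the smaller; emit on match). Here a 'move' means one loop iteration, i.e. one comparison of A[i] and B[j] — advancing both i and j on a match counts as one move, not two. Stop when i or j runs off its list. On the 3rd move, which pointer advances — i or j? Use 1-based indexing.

i=1 j=1: 1<8, i++
i=2 j=1: 4<8, i++
i=3 j=1: 5<8, i++

i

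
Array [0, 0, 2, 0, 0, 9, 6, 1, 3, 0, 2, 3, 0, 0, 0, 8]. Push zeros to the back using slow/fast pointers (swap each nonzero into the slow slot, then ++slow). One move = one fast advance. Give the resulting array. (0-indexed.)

[2, 9, 6, 1, 3, 2, 3, 8, 0, 0, 0, 0, 0, 0, 0, 0]

slow=0 fast=0: a[fast]=0, fast++
slow=0 fast=1: a[fast]=0, fast++
slow=0 fast=2: a[fast]=2≠0 swap→a[0]=2, slow++,fast++
slow=1 fast=3: a[fast]=0, fast++
slow=1 fast=4: a[fast]=0, fast++
slow=1 fast=5: a[fast]=9≠0 swap→a[1]=9, slow++,fast++
slow=2 fast=6: a[fast]=6≠0 swap→a[2]=6, slow++,fast++
slow=3 fast=7: a[fast]=1≠0 swap→a[3]=1, slow++,fast++
slow=4 fast=8: a[fast]=3≠0 swap→a[4]=3, slow++,fast++
slow=5 fast=9: a[fast]=0, fast++
slow=5 fast=10: a[fast]=2≠0 swap→a[5]=2, slow++,fast++
slow=6 fast=11: a[fast]=3≠0 swap→a[6]=3, slow++,fast++
slow=7 fast=12: a[fast]=0, fast++
slow=7 fast=13: a[fast]=0, fast++
slow=7 fast=14: a[fast]=0, fast++
slow=7 fast=15: a[fast]=8≠0 swap→a[7]=8, slow++,fast++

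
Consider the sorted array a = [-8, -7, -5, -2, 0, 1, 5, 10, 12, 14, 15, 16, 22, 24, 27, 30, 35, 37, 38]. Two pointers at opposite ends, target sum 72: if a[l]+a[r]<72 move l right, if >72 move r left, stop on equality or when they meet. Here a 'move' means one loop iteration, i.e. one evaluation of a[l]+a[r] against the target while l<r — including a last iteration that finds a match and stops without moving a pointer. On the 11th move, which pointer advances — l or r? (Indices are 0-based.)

l

[0,18] -8+38=30 <72 → l++
[1,18] -7+38=31 <72 → l++
[2,18] -5+38=33 <72 → l++
[3,18] -2+38=36 <72 → l++
[4,18] 0+38=38 <72 → l++
[5,18] 1+38=39 <72 → l++
[6,18] 5+38=43 <72 → l++
[7,18] 10+38=48 <72 → l++
[8,18] 12+38=50 <72 → l++
[9,18] 14+38=52 <72 → l++
[10,18] 15+38=53 <72 → l++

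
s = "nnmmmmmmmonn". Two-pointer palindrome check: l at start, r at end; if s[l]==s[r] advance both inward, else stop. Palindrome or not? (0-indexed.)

not a palindrome (mismatch at 2,9)

[0,11] 'n'=='n' → l++,r--
[1,10] 'n'=='n' → l++,r--
[2,9] 'm'!='o' → stop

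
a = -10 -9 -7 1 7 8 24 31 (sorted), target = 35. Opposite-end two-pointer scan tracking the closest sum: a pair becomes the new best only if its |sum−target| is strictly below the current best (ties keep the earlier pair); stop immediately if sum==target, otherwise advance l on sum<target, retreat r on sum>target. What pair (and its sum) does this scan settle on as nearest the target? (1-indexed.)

[1,8] -10+31=21 d=14 * → l++
[2,8] -9+31=22 d=13 * → l++
[3,8] -7+31=24 d=11 * → l++
[4,8] 1+31=32 d=3 * → l++
[5,8] 7+31=38 d=3 → r--
[5,7] 7+24=31 d=4 → l++
[6,7] 8+24=32 d=3 → l++

pair (1, 31) with sum 32 (|Δ|=3)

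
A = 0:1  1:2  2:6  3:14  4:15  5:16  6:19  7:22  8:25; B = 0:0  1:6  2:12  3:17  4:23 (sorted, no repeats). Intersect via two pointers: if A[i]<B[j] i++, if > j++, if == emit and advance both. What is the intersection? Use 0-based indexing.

intersection = [6]

[i=0,j=0] 1>0 → j++
[i=0,j=1] 1<6 → i++
[i=1,j=1] 2<6 → i++
[i=2,j=1] 6==6 emit → i++,j++
[i=3,j=2] 14>12 → j++
[i=3,j=3] 14<17 → i++
[i=4,j=3] 15<17 → i++
[i=5,j=3] 16<17 → i++
[i=6,j=3] 19>17 → j++
[i=6,j=4] 19<23 → i++
[i=7,j=4] 22<23 → i++
[i=8,j=4] 25>23 → j++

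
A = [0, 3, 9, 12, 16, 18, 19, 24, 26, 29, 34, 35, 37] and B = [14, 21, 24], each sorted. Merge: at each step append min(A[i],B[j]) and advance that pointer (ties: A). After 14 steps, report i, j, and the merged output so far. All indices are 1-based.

i=1 j=1: A[i]=0<=B[j]=14 take 0, i++
i=2 j=1: A[i]=3<=B[j]=14 take 3, i++
i=3 j=1: A[i]=9<=B[j]=14 take 9, i++
i=4 j=1: A[i]=12<=B[j]=14 take 12, i++
i=5 j=1: A[i]=16>B[j]=14 take 14, j++
i=5 j=2: A[i]=16<=B[j]=21 take 16, i++
i=6 j=2: A[i]=18<=B[j]=21 take 18, i++
i=7 j=2: A[i]=19<=B[j]=21 take 19, i++
i=8 j=2: A[i]=24>B[j]=21 take 21, j++
i=8 j=3: A[i]=24<=B[j]=24 take 24, i++
i=9 j=3: A[i]=26>B[j]=24 take 24, j++
i=9 j=4: B done, take A[i]=26, i++
i=10 j=4: B done, take A[i]=29, i++
i=11 j=4: B done, take A[i]=34, i++

i=12, j=4, merged so far=[0, 3, 9, 12, 14, 16, 18, 19, 21, 24, 24, 26, 29, 34]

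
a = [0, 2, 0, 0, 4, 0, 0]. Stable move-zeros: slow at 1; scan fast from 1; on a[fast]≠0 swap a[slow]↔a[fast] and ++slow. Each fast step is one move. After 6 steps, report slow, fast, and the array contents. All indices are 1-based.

(s=1,f=1) a[fast]=0 → fast++
(s=1,f=2) a[fast]=2≠0 swap→a[1]=2 → slow++,fast++
(s=2,f=3) a[fast]=0 → fast++
(s=2,f=4) a[fast]=0 → fast++
(s=2,f=5) a[fast]=4≠0 swap→a[2]=4 → slow++,fast++
(s=3,f=6) a[fast]=0 → fast++

slow=3, fast=7, a=[2, 4, 0, 0, 0, 0, 0]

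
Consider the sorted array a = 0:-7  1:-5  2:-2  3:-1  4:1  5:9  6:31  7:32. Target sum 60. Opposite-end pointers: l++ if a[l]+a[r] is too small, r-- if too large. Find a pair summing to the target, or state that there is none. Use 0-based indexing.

[0,7] -7+32=25 <60 → l++
[1,7] -5+32=27 <60 → l++
[2,7] -2+32=30 <60 → l++
[3,7] -1+32=31 <60 → l++
[4,7] 1+32=33 <60 → l++
[5,7] 9+32=41 <60 → l++
[6,7] 31+32=63 >60 → r--

no pair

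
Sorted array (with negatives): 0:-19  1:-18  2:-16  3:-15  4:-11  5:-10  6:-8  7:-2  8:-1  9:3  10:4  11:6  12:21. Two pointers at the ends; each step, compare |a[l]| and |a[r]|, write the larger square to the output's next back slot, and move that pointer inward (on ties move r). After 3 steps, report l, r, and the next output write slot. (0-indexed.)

l=0 r=12: |-19|<=|21| out[12]=441, r--
l=0 r=11: |-19|>|6| out[11]=361, l++
l=1 r=11: |-18|>|6| out[10]=324, l++

l=2, r=11, next write slot=9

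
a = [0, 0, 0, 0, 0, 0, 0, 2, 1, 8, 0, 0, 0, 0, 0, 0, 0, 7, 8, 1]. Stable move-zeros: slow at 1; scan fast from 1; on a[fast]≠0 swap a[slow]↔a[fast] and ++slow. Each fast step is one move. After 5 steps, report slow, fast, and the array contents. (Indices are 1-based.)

(s=1,f=1) a[fast]=0 → fast++
(s=1,f=2) a[fast]=0 → fast++
(s=1,f=3) a[fast]=0 → fast++
(s=1,f=4) a[fast]=0 → fast++
(s=1,f=5) a[fast]=0 → fast++

slow=1, fast=6, a=[0, 0, 0, 0, 0, 0, 0, 2, 1, 8, 0, 0, 0, 0, 0, 0, 0, 7, 8, 1]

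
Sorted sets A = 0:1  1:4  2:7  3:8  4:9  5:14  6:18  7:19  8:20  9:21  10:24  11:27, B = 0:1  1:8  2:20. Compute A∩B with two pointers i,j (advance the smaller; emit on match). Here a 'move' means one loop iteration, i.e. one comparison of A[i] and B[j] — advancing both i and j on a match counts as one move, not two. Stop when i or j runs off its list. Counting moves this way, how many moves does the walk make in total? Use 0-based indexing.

9 moves

[i=0,j=0] 1==1 emit → i++,j++
[i=1,j=1] 4<8 → i++
[i=2,j=1] 7<8 → i++
[i=3,j=1] 8==8 emit → i++,j++
[i=4,j=2] 9<20 → i++
[i=5,j=2] 14<20 → i++
[i=6,j=2] 18<20 → i++
[i=7,j=2] 19<20 → i++
[i=8,j=2] 20==20 emit → i++,j++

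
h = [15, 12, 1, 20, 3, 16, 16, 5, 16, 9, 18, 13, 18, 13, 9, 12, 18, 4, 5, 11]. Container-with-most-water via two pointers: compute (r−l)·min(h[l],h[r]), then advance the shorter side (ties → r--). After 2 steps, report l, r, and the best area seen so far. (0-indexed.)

l=0, r=17, best area=209

l=0 r=19: min(15,11)*19=209 best=209 *, r--
l=0 r=18: min(15,5)*18=90 best=209, r--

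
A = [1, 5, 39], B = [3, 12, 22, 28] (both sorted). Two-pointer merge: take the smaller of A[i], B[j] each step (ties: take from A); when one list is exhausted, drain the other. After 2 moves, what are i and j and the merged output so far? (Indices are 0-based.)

i=0 j=0: A[i]=1<=B[j]=3 take 1, i++
i=1 j=0: A[i]=5>B[j]=3 take 3, j++

i=1, j=1, merged so far=[1, 3]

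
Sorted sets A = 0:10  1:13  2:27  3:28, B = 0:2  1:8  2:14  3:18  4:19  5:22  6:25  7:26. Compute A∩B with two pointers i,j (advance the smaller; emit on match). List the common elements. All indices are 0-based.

i=0 j=0: 10>2, j++
i=0 j=1: 10>8, j++
i=0 j=2: 10<14, i++
i=1 j=2: 13<14, i++
i=2 j=2: 27>14, j++
i=2 j=3: 27>18, j++
i=2 j=4: 27>19, j++
i=2 j=5: 27>22, j++
i=2 j=6: 27>25, j++
i=2 j=7: 27>26, j++

intersection = []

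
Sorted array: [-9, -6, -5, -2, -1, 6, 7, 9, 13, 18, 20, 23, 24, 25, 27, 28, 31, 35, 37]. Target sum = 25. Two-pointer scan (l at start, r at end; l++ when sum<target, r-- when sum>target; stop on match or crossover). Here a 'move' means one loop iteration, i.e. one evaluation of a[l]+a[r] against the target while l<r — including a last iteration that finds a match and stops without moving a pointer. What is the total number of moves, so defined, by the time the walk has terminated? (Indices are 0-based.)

4 moves

[0,18] -9+37=28 >25 → r--
[0,17] -9+35=26 >25 → r--
[0,16] -9+31=22 <25 → l++
[1,16] -6+31=25 → found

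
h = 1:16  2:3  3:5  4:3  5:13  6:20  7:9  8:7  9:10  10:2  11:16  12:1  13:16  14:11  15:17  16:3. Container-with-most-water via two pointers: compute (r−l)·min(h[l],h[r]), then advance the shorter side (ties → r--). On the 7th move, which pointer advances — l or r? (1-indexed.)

[1,16] min(16,3)*15=45 best=45 * → r--
[1,15] min(16,17)*14=224 best=224 * → l++
[2,15] min(3,17)*13=39 best=224 → l++
[3,15] min(5,17)*12=60 best=224 → l++
[4,15] min(3,17)*11=33 best=224 → l++
[5,15] min(13,17)*10=130 best=224 → l++
[6,15] min(20,17)*9=153 best=224 → r--

r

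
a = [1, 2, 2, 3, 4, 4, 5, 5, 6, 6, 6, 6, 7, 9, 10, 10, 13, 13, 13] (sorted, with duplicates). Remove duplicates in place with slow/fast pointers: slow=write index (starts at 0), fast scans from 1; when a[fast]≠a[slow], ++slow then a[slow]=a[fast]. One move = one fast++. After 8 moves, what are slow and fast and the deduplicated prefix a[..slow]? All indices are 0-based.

slow=0 fast=1: a[fast]=2≠a[slow]=1 write a[1]=2, slow++,fast++
slow=1 fast=2: a[fast]=2=a[slow] dup, fast++
slow=1 fast=3: a[fast]=3≠a[slow]=2 write a[2]=3, slow++,fast++
slow=2 fast=4: a[fast]=4≠a[slow]=3 write a[3]=4, slow++,fast++
slow=3 fast=5: a[fast]=4=a[slow] dup, fast++
slow=3 fast=6: a[fast]=5≠a[slow]=4 write a[4]=5, slow++,fast++
slow=4 fast=7: a[fast]=5=a[slow] dup, fast++
slow=4 fast=8: a[fast]=6≠a[slow]=5 write a[5]=6, slow++,fast++

slow=5, fast=9, prefix=[1, 2, 3, 4, 5, 6]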